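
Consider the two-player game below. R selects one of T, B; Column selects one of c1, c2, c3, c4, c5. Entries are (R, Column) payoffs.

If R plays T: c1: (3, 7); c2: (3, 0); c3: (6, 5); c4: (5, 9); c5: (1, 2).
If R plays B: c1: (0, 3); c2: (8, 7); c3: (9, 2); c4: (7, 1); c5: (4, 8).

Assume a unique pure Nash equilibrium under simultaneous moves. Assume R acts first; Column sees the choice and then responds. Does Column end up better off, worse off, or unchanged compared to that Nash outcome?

better off

Column best-responds to each possible R move:
- T → Column plays c4 (best of 7, 0, 5, 9, 2); R gets 5.
- B → Column plays c5 (best of 3, 7, 2, 1, 8); R gets 4.
R's induced payoffs are 5, 4, so R commits to T. Subgame-perfect outcome: (T, c4) with payoffs (5, 9).
For the simultaneous game, intersect best replies.
R's best replies: c1→T; c2→B; c3→B; c4→B; c5→B.
Column's best replies: T→c4; B→c5.
The unique mutual best reply is (B, c5), giving (4, 8).
Column earns 9 sequentially versus 8 at the Nash outcome: better off.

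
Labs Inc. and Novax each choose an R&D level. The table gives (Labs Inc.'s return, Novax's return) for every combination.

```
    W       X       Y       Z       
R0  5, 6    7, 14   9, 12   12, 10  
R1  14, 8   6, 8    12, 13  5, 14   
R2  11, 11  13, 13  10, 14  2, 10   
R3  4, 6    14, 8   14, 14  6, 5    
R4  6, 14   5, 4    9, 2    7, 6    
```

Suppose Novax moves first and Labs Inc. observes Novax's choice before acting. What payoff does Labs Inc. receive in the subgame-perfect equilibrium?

Work backward from Labs Inc.'s decision.
- W: Labs Inc. compares 5, 14, 11, 4, 6 and picks R1; Novax would get 8.
- X: Labs Inc. compares 7, 6, 13, 14, 5 and picks R3; Novax would get 8.
- Y: Labs Inc. compares 9, 12, 10, 14, 9 and picks R3; Novax would get 14.
- Z: Labs Inc. compares 12, 5, 2, 6, 7 and picks R0; Novax would get 10.
Among 8, 8, 14, 10, the best is 14 at Y. Subgame-perfect outcome: (R3, Y) with payoffs (14, 14).

14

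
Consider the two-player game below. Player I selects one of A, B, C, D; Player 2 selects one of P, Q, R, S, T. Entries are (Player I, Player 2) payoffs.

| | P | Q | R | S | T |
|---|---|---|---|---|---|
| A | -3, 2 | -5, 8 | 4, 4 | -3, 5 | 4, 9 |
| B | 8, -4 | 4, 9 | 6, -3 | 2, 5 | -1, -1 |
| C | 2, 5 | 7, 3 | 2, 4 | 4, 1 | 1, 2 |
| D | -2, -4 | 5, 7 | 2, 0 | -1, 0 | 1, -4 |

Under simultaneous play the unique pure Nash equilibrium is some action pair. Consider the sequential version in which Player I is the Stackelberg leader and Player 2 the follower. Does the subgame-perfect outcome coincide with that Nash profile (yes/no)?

no

Backward induction with Player I moving first.
- A: Player 2 compares 2, 8, 4, 5, 9 and picks T; Player I would get 4.
- B: Player 2 compares -4, 9, -3, 5, -1 and picks Q; Player I would get 4.
- C: Player 2 compares 5, 3, 4, 1, 2 and picks P; Player I would get 2.
- D: Player 2 compares -4, 7, 0, 0, -4 and picks Q; Player I would get 5.
Player I's induced payoffs are 4, 4, 2, 5, so Player I commits to D. Subgame-perfect outcome: (D, Q) with payoffs (5, 7).
Now find the simultaneous Nash equilibrium.
Player I's best replies: P→B; Q→C; R→B; S→C; T→A.
Player 2's best replies: A→T; B→Q; C→P; D→Q.
Only (A, T) has each player best-responding; Nash payoffs (4, 9).
Sequential outcome (D, Q) differs from the Nash profile (A, T).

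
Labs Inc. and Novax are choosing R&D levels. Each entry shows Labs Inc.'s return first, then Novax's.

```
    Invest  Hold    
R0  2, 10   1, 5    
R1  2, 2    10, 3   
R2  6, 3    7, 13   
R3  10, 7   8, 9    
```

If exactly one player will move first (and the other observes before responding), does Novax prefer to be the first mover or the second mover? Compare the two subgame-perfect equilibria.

If Labs Inc. leads: Novax's best replies are R0→Invest, R1→Hold, R2→Hold, R3→Hold; Labs Inc.'s induced payoffs 2, 10, 7, 8; outcome (R1, Hold), payoffs (10, 3).
If Novax leads: Labs Inc.'s best replies are Invest→R3, Hold→R1; Novax's induced payoffs 7, 3; outcome (R3, Invest), payoffs (10, 7).
Novax gets 7 moving first and 3 moving second, so Novax prefers to move first.

first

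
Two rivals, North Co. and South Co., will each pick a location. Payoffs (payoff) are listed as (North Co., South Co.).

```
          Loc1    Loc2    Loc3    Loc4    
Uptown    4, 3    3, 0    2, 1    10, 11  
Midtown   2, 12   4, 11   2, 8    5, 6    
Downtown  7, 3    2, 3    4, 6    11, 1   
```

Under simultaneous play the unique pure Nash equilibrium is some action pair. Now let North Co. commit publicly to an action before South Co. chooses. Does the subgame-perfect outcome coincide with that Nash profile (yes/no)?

no

South Co. best-responds to each possible North Co. move:
- Uptown: BR = Loc4, leader payoff 10.
- Midtown: BR = Loc1, leader payoff 2.
- Downtown: BR = Loc3, leader payoff 4.
Among 10, 2, 4, the best is 10 at Uptown. Subgame-perfect outcome: (Uptown, Loc4) with payoffs (10, 11).
Under simultaneous play:
North Co.'s best replies: Loc1→Downtown; Loc2→Midtown; Loc3→Downtown; Loc4→Downtown.
South Co.'s best replies: Uptown→Loc4; Midtown→Loc1; Downtown→Loc3.
Only (Downtown, Loc3) has each player best-responding; Nash payoffs (4, 6).
Sequential outcome (Uptown, Loc4) differs from the Nash profile (Downtown, Loc3).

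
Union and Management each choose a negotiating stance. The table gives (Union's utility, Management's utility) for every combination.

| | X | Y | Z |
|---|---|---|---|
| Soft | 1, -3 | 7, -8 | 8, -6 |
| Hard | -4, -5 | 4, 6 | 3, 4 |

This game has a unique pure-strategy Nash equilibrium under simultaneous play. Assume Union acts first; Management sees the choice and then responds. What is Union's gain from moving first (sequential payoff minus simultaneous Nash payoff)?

Work backward from Management's decision.
- Soft: BR = X, leader payoff 1.
- Hard: BR = Y, leader payoff 4.
Union's induced payoffs are 1, 4, so Union commits to Hard. Subgame-perfect outcome: (Hard, Y) with payoffs (4, 6).
For the simultaneous game, intersect best replies.
Union's best replies: X→Soft; Y→Soft; Z→Soft.
Management's best replies: Soft→X; Hard→Y.
Only (Soft, X) has each player best-responding; Nash payoffs (1, -3).
Union's commitment gain: 4 − 1 = 3.

3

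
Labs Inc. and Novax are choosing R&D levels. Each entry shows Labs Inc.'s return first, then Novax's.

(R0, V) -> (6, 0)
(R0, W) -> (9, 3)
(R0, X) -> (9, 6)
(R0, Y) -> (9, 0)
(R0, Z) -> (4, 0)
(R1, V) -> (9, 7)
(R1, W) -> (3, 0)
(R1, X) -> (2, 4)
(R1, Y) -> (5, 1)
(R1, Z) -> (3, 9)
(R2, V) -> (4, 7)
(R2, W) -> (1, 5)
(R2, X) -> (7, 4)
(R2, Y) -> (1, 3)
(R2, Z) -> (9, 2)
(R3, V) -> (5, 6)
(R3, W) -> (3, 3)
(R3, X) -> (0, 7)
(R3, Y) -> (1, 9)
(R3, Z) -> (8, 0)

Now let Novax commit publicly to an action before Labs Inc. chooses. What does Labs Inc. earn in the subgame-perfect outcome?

9

Backward induction with Novax moving first.
- V: BR = R1, leader payoff 7.
- W: BR = R0, leader payoff 3.
- X: BR = R0, leader payoff 6.
- Y: BR = R0, leader payoff 0.
- Z: BR = R2, leader payoff 2.
Maximizing over 7, 3, 6, 0, 2, Novax chooses V. Subgame-perfect outcome: (R1, V) with payoffs (9, 7).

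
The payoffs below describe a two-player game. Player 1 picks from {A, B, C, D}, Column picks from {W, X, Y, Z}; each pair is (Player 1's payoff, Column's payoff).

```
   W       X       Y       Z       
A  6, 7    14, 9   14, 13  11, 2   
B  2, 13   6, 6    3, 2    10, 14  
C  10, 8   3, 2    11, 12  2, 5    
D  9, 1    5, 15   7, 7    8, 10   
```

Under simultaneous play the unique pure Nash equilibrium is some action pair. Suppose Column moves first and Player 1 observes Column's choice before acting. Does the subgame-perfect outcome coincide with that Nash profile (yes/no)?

Solve by backward induction (Column leads).
- W → Player 1 plays C (best of 6, 2, 10, 9); Column gets 8.
- X → Player 1 plays A (best of 14, 6, 3, 5); Column gets 9.
- Y → Player 1 plays A (best of 14, 3, 11, 7); Column gets 13.
- Z → Player 1 plays A (best of 11, 10, 2, 8); Column gets 2.
Column's induced payoffs are 8, 9, 13, 2, so Column commits to Y. Subgame-perfect outcome: (A, Y) with payoffs (14, 13).
Under simultaneous play:
Player 1's best replies: W→C; X→A; Y→A; Z→A.
Column's best replies: A→Y; B→Z; C→Y; D→X.
The unique mutual best reply is (A, Y), giving (14, 13).
Sequential outcome (A, Y) coincides with the Nash profile (A, Y).

yes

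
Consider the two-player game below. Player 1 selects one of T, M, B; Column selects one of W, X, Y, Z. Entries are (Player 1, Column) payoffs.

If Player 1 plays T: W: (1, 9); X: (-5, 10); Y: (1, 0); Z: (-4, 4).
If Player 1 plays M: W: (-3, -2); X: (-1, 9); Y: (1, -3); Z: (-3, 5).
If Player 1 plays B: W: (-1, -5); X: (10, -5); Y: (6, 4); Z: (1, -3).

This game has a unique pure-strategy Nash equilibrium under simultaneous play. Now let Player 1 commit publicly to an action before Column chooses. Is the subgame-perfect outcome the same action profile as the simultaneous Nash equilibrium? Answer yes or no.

Work backward from Column's decision.
- T → Column plays X (best of 9, 10, 0, 4); Player 1 gets -5.
- M → Column plays X (best of -2, 9, -3, 5); Player 1 gets -1.
- B → Column plays Y (best of -5, -5, 4, -3); Player 1 gets 6.
Maximizing over -5, -1, 6, Player 1 chooses B. Subgame-perfect outcome: (B, Y) with payoffs (6, 4).
For the simultaneous game, intersect best replies.
Player 1's best replies: W→T; X→B; Y→B; Z→B.
Column's best replies: T→X; M→X; B→Y.
The unique mutual best reply is (B, Y), giving (6, 4).
Sequential outcome (B, Y) coincides with the Nash profile (B, Y).

yes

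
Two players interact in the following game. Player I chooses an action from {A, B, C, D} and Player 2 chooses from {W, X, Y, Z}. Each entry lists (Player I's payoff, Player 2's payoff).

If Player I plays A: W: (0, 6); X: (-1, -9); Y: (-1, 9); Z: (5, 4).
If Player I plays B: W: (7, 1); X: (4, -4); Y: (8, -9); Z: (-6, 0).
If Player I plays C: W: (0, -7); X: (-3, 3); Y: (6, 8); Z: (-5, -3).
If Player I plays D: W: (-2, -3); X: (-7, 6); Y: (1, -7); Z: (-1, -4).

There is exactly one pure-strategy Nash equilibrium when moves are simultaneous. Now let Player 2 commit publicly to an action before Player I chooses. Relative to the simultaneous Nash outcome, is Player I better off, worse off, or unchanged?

Backward induction with Player 2 moving first.
- W: BR = B, leader payoff 1.
- X: BR = B, leader payoff -4.
- Y: BR = B, leader payoff -9.
- Z: BR = A, leader payoff 4.
Maximizing over 1, -4, -9, 4, Player 2 chooses Z. Subgame-perfect outcome: (A, Z) with payoffs (5, 4).
Under simultaneous play:
Player I's best replies: W→B; X→B; Y→B; Z→A.
Player 2's best replies: A→Y; B→W; C→Y; D→X.
The unique mutual best reply is (B, W), giving (7, 1).
Player I earns 5 sequentially versus 7 at the Nash outcome: worse off.

worse off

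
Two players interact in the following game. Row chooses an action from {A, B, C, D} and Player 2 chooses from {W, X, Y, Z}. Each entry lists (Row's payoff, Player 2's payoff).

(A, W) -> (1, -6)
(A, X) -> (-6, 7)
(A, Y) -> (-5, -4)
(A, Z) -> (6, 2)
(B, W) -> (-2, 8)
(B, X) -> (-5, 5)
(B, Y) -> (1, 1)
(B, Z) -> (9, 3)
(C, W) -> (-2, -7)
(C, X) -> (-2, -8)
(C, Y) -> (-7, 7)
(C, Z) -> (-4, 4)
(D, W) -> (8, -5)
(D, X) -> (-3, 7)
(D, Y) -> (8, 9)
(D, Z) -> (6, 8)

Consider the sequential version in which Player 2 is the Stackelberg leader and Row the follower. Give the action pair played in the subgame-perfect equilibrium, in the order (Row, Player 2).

Row best-responds to each possible Player 2 move:
- W: Row compares 1, -2, -2, 8 and picks D; Player 2 would get -5.
- X: Row compares -6, -5, -2, -3 and picks C; Player 2 would get -8.
- Y: Row compares -5, 1, -7, 8 and picks D; Player 2 would get 9.
- Z: Row compares 6, 9, -4, 6 and picks B; Player 2 would get 3.
Player 2's induced payoffs are -5, -8, 9, 3, so Player 2 commits to Y. Subgame-perfect outcome: (D, Y) with payoffs (8, 9).

(D, Y)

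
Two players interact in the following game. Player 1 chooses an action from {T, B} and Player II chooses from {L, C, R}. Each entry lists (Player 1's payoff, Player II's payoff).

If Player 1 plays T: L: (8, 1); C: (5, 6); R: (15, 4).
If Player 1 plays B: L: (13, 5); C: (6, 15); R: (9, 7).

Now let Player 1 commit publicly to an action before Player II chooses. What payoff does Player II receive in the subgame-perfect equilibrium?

15

Solve by backward induction (Player 1 leads).
- T → Player II plays C (best of 1, 6, 4); Player 1 gets 5.
- B → Player II plays C (best of 5, 15, 7); Player 1 gets 6.
Among 5, 6, the best is 6 at B. Subgame-perfect outcome: (B, C) with payoffs (6, 15).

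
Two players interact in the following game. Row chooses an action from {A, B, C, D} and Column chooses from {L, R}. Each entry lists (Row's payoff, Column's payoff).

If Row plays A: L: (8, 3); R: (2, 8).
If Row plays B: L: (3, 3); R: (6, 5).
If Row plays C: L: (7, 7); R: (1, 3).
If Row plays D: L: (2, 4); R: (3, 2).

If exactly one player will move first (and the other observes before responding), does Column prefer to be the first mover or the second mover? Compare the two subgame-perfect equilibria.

second

If Row leads: Column's best replies are A→R, B→R, C→L, D→L; Row's induced payoffs 2, 6, 7, 2; outcome (C, L), payoffs (7, 7).
If Column leads: Row's best replies are L→A, R→B; Column's induced payoffs 3, 5; outcome (B, R), payoffs (6, 5).
Column gets 5 moving first and 7 moving second, so Column prefers to move second.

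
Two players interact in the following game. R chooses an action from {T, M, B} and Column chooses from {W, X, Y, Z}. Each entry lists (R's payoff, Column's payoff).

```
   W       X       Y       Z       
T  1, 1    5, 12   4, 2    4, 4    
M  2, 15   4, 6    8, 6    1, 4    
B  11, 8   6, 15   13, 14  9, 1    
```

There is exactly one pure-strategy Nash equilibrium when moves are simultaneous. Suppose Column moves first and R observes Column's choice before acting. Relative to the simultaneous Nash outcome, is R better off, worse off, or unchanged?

Backward induction with Column moving first.
- W: R compares 1, 2, 11 and picks B; Column would get 8.
- X: R compares 5, 4, 6 and picks B; Column would get 15.
- Y: R compares 4, 8, 13 and picks B; Column would get 14.
- Z: R compares 4, 1, 9 and picks B; Column would get 1.
Column's induced payoffs are 8, 15, 14, 1, so Column commits to X. Subgame-perfect outcome: (B, X) with payoffs (6, 15).
Under simultaneous play:
R's best replies: W→B; X→B; Y→B; Z→B.
Column's best replies: T→X; M→W; B→X.
Only (B, X) has each player best-responding; Nash payoffs (6, 15).
R earns 6 sequentially versus 6 at the Nash outcome: unchanged.

unchanged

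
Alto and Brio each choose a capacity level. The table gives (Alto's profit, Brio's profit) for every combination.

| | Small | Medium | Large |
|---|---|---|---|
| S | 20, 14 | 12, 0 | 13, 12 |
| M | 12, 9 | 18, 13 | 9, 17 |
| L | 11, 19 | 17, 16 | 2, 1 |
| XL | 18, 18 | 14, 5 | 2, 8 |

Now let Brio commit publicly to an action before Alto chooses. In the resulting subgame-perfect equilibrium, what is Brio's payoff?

14

Alto best-responds to each possible Brio move:
- Small → Alto plays S (best of 20, 12, 11, 18); Brio gets 14.
- Medium → Alto plays M (best of 12, 18, 17, 14); Brio gets 13.
- Large → Alto plays S (best of 13, 9, 2, 2); Brio gets 12.
Among 14, 13, 12, the best is 14 at Small. Subgame-perfect outcome: (S, Small) with payoffs (20, 14).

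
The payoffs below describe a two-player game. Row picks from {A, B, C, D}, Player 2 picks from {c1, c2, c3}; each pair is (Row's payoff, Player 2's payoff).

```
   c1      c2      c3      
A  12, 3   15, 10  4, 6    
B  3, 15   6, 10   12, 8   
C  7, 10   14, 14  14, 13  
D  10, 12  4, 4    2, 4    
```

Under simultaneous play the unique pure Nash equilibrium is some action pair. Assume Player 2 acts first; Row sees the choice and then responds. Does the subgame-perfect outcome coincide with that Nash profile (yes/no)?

Solve by backward induction (Player 2 leads).
- c1 → Row plays A (best of 12, 3, 7, 10); Player 2 gets 3.
- c2 → Row plays A (best of 15, 6, 14, 4); Player 2 gets 10.
- c3 → Row plays C (best of 4, 12, 14, 2); Player 2 gets 13.
Player 2's induced payoffs are 3, 10, 13, so Player 2 commits to c3. Subgame-perfect outcome: (C, c3) with payoffs (14, 13).
Under simultaneous play:
Row's best replies: c1→A; c2→A; c3→C.
Player 2's best replies: A→c2; B→c1; C→c2; D→c1.
The unique mutual best reply is (A, c2), giving (15, 10).
Sequential outcome (C, c3) differs from the Nash profile (A, c2).

no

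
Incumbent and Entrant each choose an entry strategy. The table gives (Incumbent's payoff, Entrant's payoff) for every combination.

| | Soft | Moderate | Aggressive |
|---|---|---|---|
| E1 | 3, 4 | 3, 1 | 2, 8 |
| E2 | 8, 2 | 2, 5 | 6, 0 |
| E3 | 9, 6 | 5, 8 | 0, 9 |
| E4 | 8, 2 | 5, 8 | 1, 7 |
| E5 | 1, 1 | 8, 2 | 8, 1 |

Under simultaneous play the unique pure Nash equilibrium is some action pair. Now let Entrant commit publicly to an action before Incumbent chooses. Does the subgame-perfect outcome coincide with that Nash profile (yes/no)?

Backward induction with Entrant moving first.
- Soft: Incumbent compares 3, 8, 9, 8, 1 and picks E3; Entrant would get 6.
- Moderate: Incumbent compares 3, 2, 5, 5, 8 and picks E5; Entrant would get 2.
- Aggressive: Incumbent compares 2, 6, 0, 1, 8 and picks E5; Entrant would get 1.
Among 6, 2, 1, the best is 6 at Soft. Subgame-perfect outcome: (E3, Soft) with payoffs (9, 6).
For the simultaneous game, intersect best replies.
Incumbent's best replies: Soft→E3; Moderate→E5; Aggressive→E5.
Entrant's best replies: E1→Aggressive; E2→Moderate; E3→Aggressive; E4→Moderate; E5→Moderate.
Only (E5, Moderate) has each player best-responding; Nash payoffs (8, 2).
Sequential outcome (E3, Soft) differs from the Nash profile (E5, Moderate).

no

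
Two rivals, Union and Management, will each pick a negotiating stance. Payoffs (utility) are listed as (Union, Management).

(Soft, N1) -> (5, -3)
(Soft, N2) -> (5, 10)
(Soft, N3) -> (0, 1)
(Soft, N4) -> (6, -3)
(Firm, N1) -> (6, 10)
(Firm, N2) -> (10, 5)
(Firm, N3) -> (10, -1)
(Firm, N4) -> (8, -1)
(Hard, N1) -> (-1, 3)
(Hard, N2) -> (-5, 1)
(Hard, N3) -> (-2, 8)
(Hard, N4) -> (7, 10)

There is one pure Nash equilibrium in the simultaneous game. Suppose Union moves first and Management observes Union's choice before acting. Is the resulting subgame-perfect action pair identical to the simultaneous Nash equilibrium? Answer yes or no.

Management best-responds to each possible Union move:
- Soft → Management plays N2 (best of -3, 10, 1, -3); Union gets 5.
- Firm → Management plays N1 (best of 10, 5, -1, -1); Union gets 6.
- Hard → Management plays N4 (best of 3, 1, 8, 10); Union gets 7.
Maximizing over 5, 6, 7, Union chooses Hard. Subgame-perfect outcome: (Hard, N4) with payoffs (7, 10).
Now find the simultaneous Nash equilibrium.
Union's best replies: N1→Firm; N2→Firm; N3→Firm; N4→Firm.
Management's best replies: Soft→N2; Firm→N1; Hard→N4.
The unique mutual best reply is (Firm, N1), giving (6, 10).
Sequential outcome (Hard, N4) differs from the Nash profile (Firm, N1).

no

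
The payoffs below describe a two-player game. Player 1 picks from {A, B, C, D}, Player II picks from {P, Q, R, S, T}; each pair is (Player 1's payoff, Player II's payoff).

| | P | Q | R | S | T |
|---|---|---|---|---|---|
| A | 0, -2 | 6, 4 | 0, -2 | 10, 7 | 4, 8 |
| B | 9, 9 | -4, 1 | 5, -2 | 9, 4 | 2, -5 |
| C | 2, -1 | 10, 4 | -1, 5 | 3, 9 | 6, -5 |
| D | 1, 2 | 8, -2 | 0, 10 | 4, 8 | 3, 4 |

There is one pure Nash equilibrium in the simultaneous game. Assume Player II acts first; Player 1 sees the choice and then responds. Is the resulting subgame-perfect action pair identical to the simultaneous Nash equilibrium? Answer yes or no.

Backward induction with Player II moving first.
- P → Player 1 plays B (best of 0, 9, 2, 1); Player II gets 9.
- Q → Player 1 plays C (best of 6, -4, 10, 8); Player II gets 4.
- R → Player 1 plays B (best of 0, 5, -1, 0); Player II gets -2.
- S → Player 1 plays A (best of 10, 9, 3, 4); Player II gets 7.
- T → Player 1 plays C (best of 4, 2, 6, 3); Player II gets -5.
Player II's induced payoffs are 9, 4, -2, 7, -5, so Player II commits to P. Subgame-perfect outcome: (B, P) with payoffs (9, 9).
Now find the simultaneous Nash equilibrium.
Player 1's best replies: P→B; Q→C; R→B; S→A; T→C.
Player II's best replies: A→T; B→P; C→S; D→R.
The unique mutual best reply is (B, P), giving (9, 9).
Sequential outcome (B, P) coincides with the Nash profile (B, P).

yes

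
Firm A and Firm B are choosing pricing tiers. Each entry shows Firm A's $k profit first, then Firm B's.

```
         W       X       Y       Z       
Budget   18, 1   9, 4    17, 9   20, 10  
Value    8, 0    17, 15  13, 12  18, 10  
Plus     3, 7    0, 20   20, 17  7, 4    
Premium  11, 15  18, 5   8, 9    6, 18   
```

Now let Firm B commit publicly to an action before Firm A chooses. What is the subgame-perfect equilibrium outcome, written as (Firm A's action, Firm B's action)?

Backward induction with Firm B moving first.
- W: BR = Budget, leader payoff 1.
- X: BR = Premium, leader payoff 5.
- Y: BR = Plus, leader payoff 17.
- Z: BR = Budget, leader payoff 10.
Among 1, 5, 17, 10, the best is 17 at Y. Subgame-perfect outcome: (Plus, Y) with payoffs (20, 17).

(Plus, Y)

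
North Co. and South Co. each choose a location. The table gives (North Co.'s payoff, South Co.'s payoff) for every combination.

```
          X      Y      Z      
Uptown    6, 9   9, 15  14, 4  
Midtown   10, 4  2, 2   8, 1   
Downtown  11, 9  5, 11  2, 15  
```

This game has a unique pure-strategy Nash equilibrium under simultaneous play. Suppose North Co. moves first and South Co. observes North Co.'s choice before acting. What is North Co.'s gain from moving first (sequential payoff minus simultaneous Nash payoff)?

1

Work backward from South Co.'s decision.
- Uptown: South Co. compares 9, 15, 4 and picks Y; North Co. would get 9.
- Midtown: South Co. compares 4, 2, 1 and picks X; North Co. would get 10.
- Downtown: South Co. compares 9, 11, 15 and picks Z; North Co. would get 2.
Maximizing over 9, 10, 2, North Co. chooses Midtown. Subgame-perfect outcome: (Midtown, X) with payoffs (10, 4).
Under simultaneous play:
North Co.'s best replies: X→Downtown; Y→Uptown; Z→Uptown.
South Co.'s best replies: Uptown→Y; Midtown→X; Downtown→Z.
Only (Uptown, Y) has each player best-responding; Nash payoffs (9, 15).
North Co.'s commitment gain: 10 − 9 = 1.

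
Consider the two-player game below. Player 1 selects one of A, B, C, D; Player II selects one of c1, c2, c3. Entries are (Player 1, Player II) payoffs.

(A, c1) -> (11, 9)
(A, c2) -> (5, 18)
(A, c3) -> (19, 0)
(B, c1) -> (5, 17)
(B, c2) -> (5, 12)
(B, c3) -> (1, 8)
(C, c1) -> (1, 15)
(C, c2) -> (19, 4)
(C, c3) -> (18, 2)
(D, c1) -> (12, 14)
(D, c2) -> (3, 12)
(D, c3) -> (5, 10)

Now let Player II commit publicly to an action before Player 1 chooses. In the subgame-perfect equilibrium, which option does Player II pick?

Backward induction with Player II moving first.
- c1: BR = D, leader payoff 14.
- c2: BR = C, leader payoff 4.
- c3: BR = A, leader payoff 0.
Among 14, 4, 0, the best is 14 at c1. Subgame-perfect outcome: (D, c1) with payoffs (12, 14).

c1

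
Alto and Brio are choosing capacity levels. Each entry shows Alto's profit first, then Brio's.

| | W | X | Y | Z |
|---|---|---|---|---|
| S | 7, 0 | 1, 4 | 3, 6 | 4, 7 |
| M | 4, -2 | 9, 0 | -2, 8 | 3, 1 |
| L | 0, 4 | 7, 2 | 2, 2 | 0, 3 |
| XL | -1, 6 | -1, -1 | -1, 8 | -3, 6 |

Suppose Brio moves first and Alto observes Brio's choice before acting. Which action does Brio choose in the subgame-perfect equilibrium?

Z

Backward induction with Brio moving first.
- W: Alto compares 7, 4, 0, -1 and picks S; Brio would get 0.
- X: Alto compares 1, 9, 7, -1 and picks M; Brio would get 0.
- Y: Alto compares 3, -2, 2, -1 and picks S; Brio would get 6.
- Z: Alto compares 4, 3, 0, -3 and picks S; Brio would get 7.
Among 0, 0, 6, 7, the best is 7 at Z. Subgame-perfect outcome: (S, Z) with payoffs (4, 7).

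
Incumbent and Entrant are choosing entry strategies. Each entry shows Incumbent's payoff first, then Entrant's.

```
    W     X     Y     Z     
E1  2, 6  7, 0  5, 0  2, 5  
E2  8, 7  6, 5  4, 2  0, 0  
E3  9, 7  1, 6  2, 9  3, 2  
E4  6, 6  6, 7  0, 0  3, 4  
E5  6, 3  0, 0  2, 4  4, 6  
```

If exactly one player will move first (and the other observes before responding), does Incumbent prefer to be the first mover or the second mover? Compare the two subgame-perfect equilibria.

second

If Incumbent leads: Entrant's best replies are E1→W, E2→W, E3→Y, E4→X, E5→Z; Incumbent's induced payoffs 2, 8, 2, 6, 4; outcome (E2, W), payoffs (8, 7).
If Entrant leads: Incumbent's best replies are W→E3, X→E1, Y→E1, Z→E5; Entrant's induced payoffs 7, 0, 0, 6; outcome (E3, W), payoffs (9, 7).
Incumbent gets 8 moving first and 9 moving second, so Incumbent prefers to move second.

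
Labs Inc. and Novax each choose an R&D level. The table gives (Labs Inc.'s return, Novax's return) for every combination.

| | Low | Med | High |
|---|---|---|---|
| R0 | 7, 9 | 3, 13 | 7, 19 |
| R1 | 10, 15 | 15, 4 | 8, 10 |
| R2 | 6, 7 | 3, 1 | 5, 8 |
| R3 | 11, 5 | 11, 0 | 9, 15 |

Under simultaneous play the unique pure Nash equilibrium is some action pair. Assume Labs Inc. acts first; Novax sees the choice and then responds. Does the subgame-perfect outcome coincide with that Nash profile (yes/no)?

no

Backward induction with Labs Inc. moving first.
- R0 → Novax plays High (best of 9, 13, 19); Labs Inc. gets 7.
- R1 → Novax plays Low (best of 15, 4, 10); Labs Inc. gets 10.
- R2 → Novax plays High (best of 7, 1, 8); Labs Inc. gets 5.
- R3 → Novax plays High (best of 5, 0, 15); Labs Inc. gets 9.
Maximizing over 7, 10, 5, 9, Labs Inc. chooses R1. Subgame-perfect outcome: (R1, Low) with payoffs (10, 15).
Under simultaneous play:
Labs Inc.'s best replies: Low→R3; Med→R1; High→R3.
Novax's best replies: R0→High; R1→Low; R2→High; R3→High.
The unique mutual best reply is (R3, High), giving (9, 15).
Sequential outcome (R1, Low) differs from the Nash profile (R3, High).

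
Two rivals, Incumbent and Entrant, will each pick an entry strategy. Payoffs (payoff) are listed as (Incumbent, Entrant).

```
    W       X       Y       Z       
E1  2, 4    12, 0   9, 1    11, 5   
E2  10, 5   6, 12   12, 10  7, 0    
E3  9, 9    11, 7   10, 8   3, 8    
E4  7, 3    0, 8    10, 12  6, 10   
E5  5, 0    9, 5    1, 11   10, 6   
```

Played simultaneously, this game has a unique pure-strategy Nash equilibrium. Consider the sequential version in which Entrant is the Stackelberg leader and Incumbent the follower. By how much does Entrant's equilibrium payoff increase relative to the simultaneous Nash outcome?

Incumbent best-responds to each possible Entrant move:
- W → Incumbent plays E2 (best of 2, 10, 9, 7, 5); Entrant gets 5.
- X → Incumbent plays E1 (best of 12, 6, 11, 0, 9); Entrant gets 0.
- Y → Incumbent plays E2 (best of 9, 12, 10, 10, 1); Entrant gets 10.
- Z → Incumbent plays E1 (best of 11, 7, 3, 6, 10); Entrant gets 5.
Among 5, 0, 10, 5, the best is 10 at Y. Subgame-perfect outcome: (E2, Y) with payoffs (12, 10).
For the simultaneous game, intersect best replies.
Incumbent's best replies: W→E2; X→E1; Y→E2; Z→E1.
Entrant's best replies: E1→Z; E2→X; E3→W; E4→Y; E5→Y.
The unique mutual best reply is (E1, Z), giving (11, 5).
Entrant's commitment gain: 10 − 5 = 5.

5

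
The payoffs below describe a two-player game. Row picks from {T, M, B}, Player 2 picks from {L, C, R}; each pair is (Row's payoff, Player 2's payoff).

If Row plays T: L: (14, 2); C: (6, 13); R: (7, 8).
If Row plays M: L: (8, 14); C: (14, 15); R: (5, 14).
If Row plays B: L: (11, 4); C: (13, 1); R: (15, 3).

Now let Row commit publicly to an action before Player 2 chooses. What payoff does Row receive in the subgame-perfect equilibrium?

14

Backward induction with Row moving first.
- T → Player 2 plays C (best of 2, 13, 8); Row gets 6.
- M → Player 2 plays C (best of 14, 15, 14); Row gets 14.
- B → Player 2 plays L (best of 4, 1, 3); Row gets 11.
Among 6, 14, 11, the best is 14 at M. Subgame-perfect outcome: (M, C) with payoffs (14, 15).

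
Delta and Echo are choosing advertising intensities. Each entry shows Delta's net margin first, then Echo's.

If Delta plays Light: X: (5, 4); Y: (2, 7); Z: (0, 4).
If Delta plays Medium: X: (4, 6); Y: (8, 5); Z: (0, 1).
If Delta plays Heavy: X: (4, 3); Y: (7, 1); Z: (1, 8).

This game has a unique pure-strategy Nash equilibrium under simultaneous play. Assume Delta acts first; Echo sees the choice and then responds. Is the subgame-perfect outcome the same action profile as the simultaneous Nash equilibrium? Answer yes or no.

no

Solve by backward induction (Delta leads).
- Light: BR = Y, leader payoff 2.
- Medium: BR = X, leader payoff 4.
- Heavy: BR = Z, leader payoff 1.
Among 2, 4, 1, the best is 4 at Medium. Subgame-perfect outcome: (Medium, X) with payoffs (4, 6).
Under simultaneous play:
Delta's best replies: X→Light; Y→Medium; Z→Heavy.
Echo's best replies: Light→Y; Medium→X; Heavy→Z.
The unique mutual best reply is (Heavy, Z), giving (1, 8).
Sequential outcome (Medium, X) differs from the Nash profile (Heavy, Z).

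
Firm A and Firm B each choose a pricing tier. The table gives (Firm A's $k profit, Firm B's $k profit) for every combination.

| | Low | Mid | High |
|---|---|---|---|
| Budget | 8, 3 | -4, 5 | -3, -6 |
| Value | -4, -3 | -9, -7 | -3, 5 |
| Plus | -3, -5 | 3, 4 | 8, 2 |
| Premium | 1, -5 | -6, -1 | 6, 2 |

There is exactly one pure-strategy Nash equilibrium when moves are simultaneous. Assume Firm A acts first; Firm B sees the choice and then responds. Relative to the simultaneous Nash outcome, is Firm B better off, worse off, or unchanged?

Backward induction with Firm A moving first.
- Budget: BR = Mid, leader payoff -4.
- Value: BR = High, leader payoff -3.
- Plus: BR = Mid, leader payoff 3.
- Premium: BR = High, leader payoff 6.
Among -4, -3, 3, 6, the best is 6 at Premium. Subgame-perfect outcome: (Premium, High) with payoffs (6, 2).
Under simultaneous play:
Firm A's best replies: Low→Budget; Mid→Plus; High→Plus.
Firm B's best replies: Budget→Mid; Value→High; Plus→Mid; Premium→High.
Only (Plus, Mid) has each player best-responding; Nash payoffs (3, 4).
Firm B earns 2 sequentially versus 4 at the Nash outcome: worse off.

worse off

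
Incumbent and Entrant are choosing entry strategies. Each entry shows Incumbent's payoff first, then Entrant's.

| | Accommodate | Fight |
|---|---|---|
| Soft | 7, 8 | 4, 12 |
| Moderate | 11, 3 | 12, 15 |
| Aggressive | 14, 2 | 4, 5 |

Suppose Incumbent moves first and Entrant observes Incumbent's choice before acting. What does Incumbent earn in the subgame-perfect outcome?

12

Solve by backward induction (Incumbent leads).
- Soft: Entrant compares 8, 12 and picks Fight; Incumbent would get 4.
- Moderate: Entrant compares 3, 15 and picks Fight; Incumbent would get 12.
- Aggressive: Entrant compares 2, 5 and picks Fight; Incumbent would get 4.
Maximizing over 4, 12, 4, Incumbent chooses Moderate. Subgame-perfect outcome: (Moderate, Fight) with payoffs (12, 15).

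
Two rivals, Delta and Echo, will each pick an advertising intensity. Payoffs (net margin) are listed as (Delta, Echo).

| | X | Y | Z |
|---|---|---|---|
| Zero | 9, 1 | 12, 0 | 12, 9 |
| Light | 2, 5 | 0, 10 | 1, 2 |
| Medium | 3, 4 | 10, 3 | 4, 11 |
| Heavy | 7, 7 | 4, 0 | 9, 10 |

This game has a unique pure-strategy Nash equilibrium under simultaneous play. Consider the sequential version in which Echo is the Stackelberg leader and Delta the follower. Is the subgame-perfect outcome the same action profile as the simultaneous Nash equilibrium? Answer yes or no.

Backward induction with Echo moving first.
- X: BR = Zero, leader payoff 1.
- Y: BR = Zero, leader payoff 0.
- Z: BR = Zero, leader payoff 9.
Echo's induced payoffs are 1, 0, 9, so Echo commits to Z. Subgame-perfect outcome: (Zero, Z) with payoffs (12, 9).
For the simultaneous game, intersect best replies.
Delta's best replies: X→Zero; Y→Zero; Z→Zero.
Echo's best replies: Zero→Z; Light→Y; Medium→Z; Heavy→Z.
Only (Zero, Z) has each player best-responding; Nash payoffs (12, 9).
Sequential outcome (Zero, Z) coincides with the Nash profile (Zero, Z).

yes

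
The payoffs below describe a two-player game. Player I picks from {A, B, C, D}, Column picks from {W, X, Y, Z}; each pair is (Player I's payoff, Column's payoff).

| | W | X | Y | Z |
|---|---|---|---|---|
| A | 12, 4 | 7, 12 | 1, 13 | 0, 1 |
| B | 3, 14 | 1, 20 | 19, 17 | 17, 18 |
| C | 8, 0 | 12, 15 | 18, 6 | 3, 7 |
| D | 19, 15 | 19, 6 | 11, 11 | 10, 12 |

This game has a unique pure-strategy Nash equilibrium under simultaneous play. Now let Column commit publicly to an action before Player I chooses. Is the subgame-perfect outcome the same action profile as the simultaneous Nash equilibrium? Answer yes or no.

no

Solve by backward induction (Column leads).
- W: BR = D, leader payoff 15.
- X: BR = D, leader payoff 6.
- Y: BR = B, leader payoff 17.
- Z: BR = B, leader payoff 18.
Among 15, 6, 17, 18, the best is 18 at Z. Subgame-perfect outcome: (B, Z) with payoffs (17, 18).
Under simultaneous play:
Player I's best replies: W→D; X→D; Y→B; Z→B.
Column's best replies: A→Y; B→X; C→X; D→W.
Only (D, W) has each player best-responding; Nash payoffs (19, 15).
Sequential outcome (B, Z) differs from the Nash profile (D, W).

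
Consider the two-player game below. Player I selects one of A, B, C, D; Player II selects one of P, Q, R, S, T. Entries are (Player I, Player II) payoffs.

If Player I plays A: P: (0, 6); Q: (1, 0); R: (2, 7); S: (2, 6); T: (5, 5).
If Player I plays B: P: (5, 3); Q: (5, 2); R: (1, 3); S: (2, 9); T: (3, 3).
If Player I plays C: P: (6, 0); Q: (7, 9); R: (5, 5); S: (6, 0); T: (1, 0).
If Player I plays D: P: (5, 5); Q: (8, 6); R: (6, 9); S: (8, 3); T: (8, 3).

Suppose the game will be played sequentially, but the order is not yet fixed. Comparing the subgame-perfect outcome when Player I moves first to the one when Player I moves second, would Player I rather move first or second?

If Player I leads: Player II's best replies are A→R, B→S, C→Q, D→R; Player I's induced payoffs 2, 2, 7, 6; outcome (C, Q), payoffs (7, 9).
If Player II leads: Player I's best replies are P→C, Q→D, R→D, S→D, T→D; Player II's induced payoffs 0, 6, 9, 3, 3; outcome (D, R), payoffs (6, 9).
Player I gets 7 moving first and 6 moving second, so Player I prefers to move first.

first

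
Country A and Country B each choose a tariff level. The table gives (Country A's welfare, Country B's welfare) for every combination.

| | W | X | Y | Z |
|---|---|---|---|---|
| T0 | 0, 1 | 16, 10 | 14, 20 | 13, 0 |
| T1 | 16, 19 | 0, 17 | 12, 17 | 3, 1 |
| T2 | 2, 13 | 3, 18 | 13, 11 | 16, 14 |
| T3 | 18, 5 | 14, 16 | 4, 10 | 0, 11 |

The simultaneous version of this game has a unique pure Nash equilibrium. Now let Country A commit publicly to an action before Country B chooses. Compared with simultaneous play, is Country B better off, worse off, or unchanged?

worse off

Work backward from Country B's decision.
- T0: Country B compares 1, 10, 20, 0 and picks Y; Country A would get 14.
- T1: Country B compares 19, 17, 17, 1 and picks W; Country A would get 16.
- T2: Country B compares 13, 18, 11, 14 and picks X; Country A would get 3.
- T3: Country B compares 5, 16, 10, 11 and picks X; Country A would get 14.
Country A's induced payoffs are 14, 16, 3, 14, so Country A commits to T1. Subgame-perfect outcome: (T1, W) with payoffs (16, 19).
Under simultaneous play:
Country A's best replies: W→T3; X→T0; Y→T0; Z→T2.
Country B's best replies: T0→Y; T1→W; T2→X; T3→X.
Only (T0, Y) has each player best-responding; Nash payoffs (14, 20).
Country B earns 19 sequentially versus 20 at the Nash outcome: worse off.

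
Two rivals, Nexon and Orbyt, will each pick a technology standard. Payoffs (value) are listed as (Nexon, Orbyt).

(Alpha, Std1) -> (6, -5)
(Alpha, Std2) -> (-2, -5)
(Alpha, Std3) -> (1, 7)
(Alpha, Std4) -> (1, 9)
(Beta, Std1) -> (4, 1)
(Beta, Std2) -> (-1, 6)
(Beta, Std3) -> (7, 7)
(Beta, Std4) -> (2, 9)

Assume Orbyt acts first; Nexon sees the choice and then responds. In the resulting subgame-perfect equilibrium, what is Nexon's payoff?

2

Solve by backward induction (Orbyt leads).
- Std1 → Nexon plays Alpha (best of 6, 4); Orbyt gets -5.
- Std2 → Nexon plays Beta (best of -2, -1); Orbyt gets 6.
- Std3 → Nexon plays Beta (best of 1, 7); Orbyt gets 7.
- Std4 → Nexon plays Beta (best of 1, 2); Orbyt gets 9.
Orbyt's induced payoffs are -5, 6, 7, 9, so Orbyt commits to Std4. Subgame-perfect outcome: (Beta, Std4) with payoffs (2, 9).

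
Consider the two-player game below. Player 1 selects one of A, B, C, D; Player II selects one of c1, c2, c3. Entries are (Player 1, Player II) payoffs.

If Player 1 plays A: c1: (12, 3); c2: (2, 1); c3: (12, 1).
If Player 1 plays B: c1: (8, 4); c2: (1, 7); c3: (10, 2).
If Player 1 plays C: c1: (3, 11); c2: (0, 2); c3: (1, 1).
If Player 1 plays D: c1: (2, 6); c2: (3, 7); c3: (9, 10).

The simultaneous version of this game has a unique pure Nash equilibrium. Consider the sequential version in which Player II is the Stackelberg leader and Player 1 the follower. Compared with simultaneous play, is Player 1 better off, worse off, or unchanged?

Backward induction with Player II moving first.
- c1: BR = A, leader payoff 3.
- c2: BR = D, leader payoff 7.
- c3: BR = A, leader payoff 1.
Player II's induced payoffs are 3, 7, 1, so Player II commits to c2. Subgame-perfect outcome: (D, c2) with payoffs (3, 7).
Now find the simultaneous Nash equilibrium.
Player 1's best replies: c1→A; c2→D; c3→A.
Player II's best replies: A→c1; B→c2; C→c1; D→c3.
The unique mutual best reply is (A, c1), giving (12, 3).
Player 1 earns 3 sequentially versus 12 at the Nash outcome: worse off.

worse off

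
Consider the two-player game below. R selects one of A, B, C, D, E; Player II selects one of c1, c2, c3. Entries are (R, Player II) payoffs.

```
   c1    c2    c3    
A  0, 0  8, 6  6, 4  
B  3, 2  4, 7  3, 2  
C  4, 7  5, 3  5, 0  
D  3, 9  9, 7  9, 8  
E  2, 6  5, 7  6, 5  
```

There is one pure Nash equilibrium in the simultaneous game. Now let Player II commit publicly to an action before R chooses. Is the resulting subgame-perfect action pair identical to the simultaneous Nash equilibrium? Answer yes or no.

R best-responds to each possible Player II move:
- c1: R compares 0, 3, 4, 3, 2 and picks C; Player II would get 7.
- c2: R compares 8, 4, 5, 9, 5 and picks D; Player II would get 7.
- c3: R compares 6, 3, 5, 9, 6 and picks D; Player II would get 8.
Maximizing over 7, 7, 8, Player II chooses c3. Subgame-perfect outcome: (D, c3) with payoffs (9, 8).
Now find the simultaneous Nash equilibrium.
R's best replies: c1→C; c2→D; c3→D.
Player II's best replies: A→c2; B→c2; C→c1; D→c1; E→c2.
The unique mutual best reply is (C, c1), giving (4, 7).
Sequential outcome (D, c3) differs from the Nash profile (C, c1).

no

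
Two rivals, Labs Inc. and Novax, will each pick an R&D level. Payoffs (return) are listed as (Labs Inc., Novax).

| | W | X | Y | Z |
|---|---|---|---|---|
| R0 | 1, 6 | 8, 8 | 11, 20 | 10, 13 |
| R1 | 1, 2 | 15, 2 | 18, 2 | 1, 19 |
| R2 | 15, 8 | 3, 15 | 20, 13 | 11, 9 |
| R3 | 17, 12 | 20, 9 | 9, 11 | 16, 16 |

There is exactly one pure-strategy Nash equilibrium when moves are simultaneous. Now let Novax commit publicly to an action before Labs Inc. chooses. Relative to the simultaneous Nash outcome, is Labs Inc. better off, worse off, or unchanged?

Backward induction with Novax moving first.
- W → Labs Inc. plays R3 (best of 1, 1, 15, 17); Novax gets 12.
- X → Labs Inc. plays R3 (best of 8, 15, 3, 20); Novax gets 9.
- Y → Labs Inc. plays R2 (best of 11, 18, 20, 9); Novax gets 13.
- Z → Labs Inc. plays R3 (best of 10, 1, 11, 16); Novax gets 16.
Novax's induced payoffs are 12, 9, 13, 16, so Novax commits to Z. Subgame-perfect outcome: (R3, Z) with payoffs (16, 16).
Under simultaneous play:
Labs Inc.'s best replies: W→R3; X→R3; Y→R2; Z→R3.
Novax's best replies: R0→Y; R1→Z; R2→X; R3→Z.
Only (R3, Z) has each player best-responding; Nash payoffs (16, 16).
Labs Inc. earns 16 sequentially versus 16 at the Nash outcome: unchanged.

unchanged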